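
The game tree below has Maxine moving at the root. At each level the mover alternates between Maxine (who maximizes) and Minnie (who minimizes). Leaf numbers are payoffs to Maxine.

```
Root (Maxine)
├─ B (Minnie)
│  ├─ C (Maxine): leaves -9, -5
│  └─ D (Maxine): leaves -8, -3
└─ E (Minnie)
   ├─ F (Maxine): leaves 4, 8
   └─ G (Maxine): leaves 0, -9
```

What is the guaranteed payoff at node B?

C: max(-9, -5) = -5
D: max(-8, -3) = -3
B: min(-5, -3) = -5

-5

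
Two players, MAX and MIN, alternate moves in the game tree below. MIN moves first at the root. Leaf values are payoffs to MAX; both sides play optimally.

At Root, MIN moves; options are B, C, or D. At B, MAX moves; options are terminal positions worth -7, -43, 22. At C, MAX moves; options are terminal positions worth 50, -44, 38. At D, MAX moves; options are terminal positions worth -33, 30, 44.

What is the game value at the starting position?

B (MAX): max(-7, -43, 22) = 22
C (MAX): max(50, -44, 38) = 50
D (MAX): max(-33, 30, 44) = 44
Root (MIN): min(22, 50, 44) = 22

22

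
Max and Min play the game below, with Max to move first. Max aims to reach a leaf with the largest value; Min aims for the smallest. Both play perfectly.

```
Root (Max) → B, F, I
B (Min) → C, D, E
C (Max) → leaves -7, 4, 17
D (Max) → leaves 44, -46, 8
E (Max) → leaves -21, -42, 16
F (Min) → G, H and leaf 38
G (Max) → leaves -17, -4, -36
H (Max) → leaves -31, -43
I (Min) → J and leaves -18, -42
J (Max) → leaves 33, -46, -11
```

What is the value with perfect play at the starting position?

16

C (Max): max(-7, 4, 17) = 17
D (Max): max(44, -46, 8) = 44
E (Max): max(-21, -42, 16) = 16
B (Min): min(17, 44, 16) = 16
G (Max): max(-17, -4, -36) = -4
H (Max): max(-31, -43) = -31
F (Min): min(-4, -31, 38) = -31
J (Max): max(33, -46, -11) = 33
I (Min): min(33, -18, -42) = -42
Root (Max): max(16, -31, -42) = 16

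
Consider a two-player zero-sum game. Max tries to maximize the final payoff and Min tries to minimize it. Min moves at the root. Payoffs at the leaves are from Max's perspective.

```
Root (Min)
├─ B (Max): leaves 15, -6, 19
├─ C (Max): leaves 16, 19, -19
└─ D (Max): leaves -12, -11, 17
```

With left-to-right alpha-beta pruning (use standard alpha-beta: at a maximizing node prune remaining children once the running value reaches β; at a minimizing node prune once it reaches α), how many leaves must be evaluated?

8

B [α=-∞,β=+∞]: v=19
C [α=-∞,β=19]: v=19 after child 2 ≥ β → β-cutoff, skip 1
D [α=-∞,β=19]: v=17
Root [α=-∞,β=+∞]: v=17
Leaves evaluated: 8 of 9.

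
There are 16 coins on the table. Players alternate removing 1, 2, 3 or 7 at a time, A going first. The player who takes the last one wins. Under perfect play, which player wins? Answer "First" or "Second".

Positions where the player to move wins (W) vs loses (L):
i:   0  1  2  3  4  5  6  7  8  9 10 11 12 13 14 15 16
     L  W  W  W  L  W  W  W  L  W  W  W  L  W  W  W  L
Position 16 is L, so the second player wins.

Second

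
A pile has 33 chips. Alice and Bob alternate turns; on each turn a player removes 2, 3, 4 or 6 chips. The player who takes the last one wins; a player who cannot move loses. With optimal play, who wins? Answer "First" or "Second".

Second

W/L table (W = player to move can force a win):
i:   0  1  2  3  4  5  6  7  8  9 10 11 12 13 14 15 16 17 18 19 20 21 22 23 24 25 26 27 28 29 30 31 32 33
     L  L  W  W  W  W  W  W  L  L  W  W  W  W  W  W  L  L  W  W  W  W  W  W  L  L  W  W  W  W  W  W  L  L
Position 33 is L, so the second player wins.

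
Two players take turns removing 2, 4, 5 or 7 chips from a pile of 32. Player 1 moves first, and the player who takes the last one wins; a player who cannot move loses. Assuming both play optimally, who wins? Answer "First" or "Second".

First

W/L table (W = player to move can force a win):
i:   0  1  2  3  4  5  6  7  8  9 10 11 12 13 14 15 16 17 18 19 20 21 22 23 24 25 26 27 28 29 30 31 32
     L  L  W  W  W  W  W  W  W  L  L  W  W  W  W  W  W  W  L  L  W  W  W  W  W  W  W  L  L  W  W  W  W
Position 32 is W, so the first player wins.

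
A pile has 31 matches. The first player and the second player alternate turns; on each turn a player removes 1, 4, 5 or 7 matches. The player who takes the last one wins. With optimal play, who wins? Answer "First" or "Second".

Mark each pile size as W (mover wins) or L (mover loses):
i:   0  1  2  3  4  5  6  7  8  9 10 11 12 13 14 15 16 17 18 19 20 21 22 23 24 25 26 27 28 29 30 31
     L  W  L  W  W  W  W  W  L  W  L  W  W  W  W  W  L  W  L  W  W  W  W  W  L  W  L  W  W  W  W  W
Position 31 is W, so the first player wins.

First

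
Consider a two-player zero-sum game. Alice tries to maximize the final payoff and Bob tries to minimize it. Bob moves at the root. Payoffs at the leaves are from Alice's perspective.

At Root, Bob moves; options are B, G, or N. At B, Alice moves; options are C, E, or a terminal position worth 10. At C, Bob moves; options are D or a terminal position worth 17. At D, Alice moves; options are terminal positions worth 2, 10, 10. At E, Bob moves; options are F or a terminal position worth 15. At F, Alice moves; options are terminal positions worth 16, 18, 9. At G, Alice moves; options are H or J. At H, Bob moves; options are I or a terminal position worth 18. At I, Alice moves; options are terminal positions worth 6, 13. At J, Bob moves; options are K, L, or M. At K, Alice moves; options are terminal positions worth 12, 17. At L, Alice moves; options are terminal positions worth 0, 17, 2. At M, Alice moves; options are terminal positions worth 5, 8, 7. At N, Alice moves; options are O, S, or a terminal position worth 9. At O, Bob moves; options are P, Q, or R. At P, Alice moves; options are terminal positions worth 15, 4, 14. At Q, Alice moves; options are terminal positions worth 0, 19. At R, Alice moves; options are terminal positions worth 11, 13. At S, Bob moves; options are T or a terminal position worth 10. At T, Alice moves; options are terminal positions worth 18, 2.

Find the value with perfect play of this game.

D (Alice): max(2, 10, 10) = 10
C (Bob): min(10, 17) = 10
F (Alice): max(16, 18, 9) = 18
E (Bob): min(18, 15) = 15
B (Alice): max(10, 15, 10) = 15
I (Alice): max(6, 13) = 13
H (Bob): min(13, 18) = 13
K (Alice): max(12, 17) = 17
L (Alice): max(0, 17, 2) = 17
M (Alice): max(5, 8, 7) = 8
J (Bob): min(17, 17, 8) = 8
G (Alice): max(13, 8) = 13
P (Alice): max(15, 4, 14) = 15
Q (Alice): max(0, 19) = 19
R (Alice): max(11, 13) = 13
O (Bob): min(15, 19, 13) = 13
T (Alice): max(18, 2) = 18
S (Bob): min(18, 10) = 10
N (Alice): max(13, 10, 9) = 13
Root (Bob): min(15, 13, 13) = 13

13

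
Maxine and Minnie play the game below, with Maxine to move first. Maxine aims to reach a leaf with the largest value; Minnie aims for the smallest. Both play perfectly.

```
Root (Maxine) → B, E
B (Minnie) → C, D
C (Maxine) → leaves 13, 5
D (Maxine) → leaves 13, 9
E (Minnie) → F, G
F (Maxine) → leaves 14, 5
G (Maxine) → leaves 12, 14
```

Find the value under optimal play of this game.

C (Maxine): max(13, 5) = 13
D (Maxine): max(13, 9) = 13
B (Minnie): min(13, 13) = 13
F (Maxine): max(14, 5) = 14
G (Maxine): max(12, 14) = 14
E (Minnie): min(14, 14) = 14
Root (Maxine): max(13, 14) = 14

14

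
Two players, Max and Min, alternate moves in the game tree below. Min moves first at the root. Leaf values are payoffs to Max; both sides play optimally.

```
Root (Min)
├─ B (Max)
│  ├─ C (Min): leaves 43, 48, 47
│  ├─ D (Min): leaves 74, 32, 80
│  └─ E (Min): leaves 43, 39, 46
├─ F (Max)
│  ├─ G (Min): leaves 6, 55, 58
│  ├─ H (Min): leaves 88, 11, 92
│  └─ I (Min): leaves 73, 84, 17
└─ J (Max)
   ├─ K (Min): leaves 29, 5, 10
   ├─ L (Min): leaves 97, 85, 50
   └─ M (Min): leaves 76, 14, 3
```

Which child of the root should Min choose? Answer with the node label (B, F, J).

C (Min): min(43, 48, 47) = 43
D (Min): min(74, 32, 80) = 32
E (Min): min(43, 39, 46) = 39
B (Max): max(43, 32, 39) = 43
G (Min): min(6, 55, 58) = 6
H (Min): min(88, 11, 92) = 11
I (Min): min(73, 84, 17) = 17
F (Max): max(6, 11, 17) = 17
K (Min): min(29, 5, 10) = 5
L (Min): min(97, 85, 50) = 50
M (Min): min(76, 14, 3) = 3
J (Max): max(5, 50, 3) = 50
Root (Min): min(43, 17, 50) = 17
Min picks the child with the lowest value: F (value 17).

F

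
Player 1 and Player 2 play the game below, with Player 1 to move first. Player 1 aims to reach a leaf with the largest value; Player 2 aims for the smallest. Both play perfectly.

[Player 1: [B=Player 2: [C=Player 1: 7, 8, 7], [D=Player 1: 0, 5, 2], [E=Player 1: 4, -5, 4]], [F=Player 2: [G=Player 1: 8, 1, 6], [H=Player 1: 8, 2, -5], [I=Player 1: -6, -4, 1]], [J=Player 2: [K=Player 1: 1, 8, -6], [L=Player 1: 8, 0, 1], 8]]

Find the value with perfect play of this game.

8

C (Player 1): max(7, 8, 7) = 8
D (Player 1): max(0, 5, 2) = 5
E (Player 1): max(4, -5, 4) = 4
B (Player 2): min(8, 5, 4) = 4
G (Player 1): max(8, 1, 6) = 8
H (Player 1): max(8, 2, -5) = 8
I (Player 1): max(-6, -4, 1) = 1
F (Player 2): min(8, 8, 1) = 1
K (Player 1): max(1, 8, -6) = 8
L (Player 1): max(8, 0, 1) = 8
J (Player 2): min(8, 8, 8) = 8
Root (Player 1): max(4, 1, 8) = 8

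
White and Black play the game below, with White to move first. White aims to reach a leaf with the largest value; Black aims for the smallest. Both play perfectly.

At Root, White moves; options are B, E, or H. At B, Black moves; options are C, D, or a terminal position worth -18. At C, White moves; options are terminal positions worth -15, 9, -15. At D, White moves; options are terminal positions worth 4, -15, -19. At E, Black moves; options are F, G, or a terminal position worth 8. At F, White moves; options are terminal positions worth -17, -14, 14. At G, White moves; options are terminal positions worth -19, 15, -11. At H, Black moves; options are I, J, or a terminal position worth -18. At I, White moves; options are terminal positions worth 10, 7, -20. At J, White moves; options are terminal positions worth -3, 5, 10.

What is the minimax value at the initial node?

C (White): max(-15, 9, -15) = 9
D (White): max(4, -15, -19) = 4
B (Black): min(9, 4, -18) = -18
F (White): max(-17, -14, 14) = 14
G (White): max(-19, 15, -11) = 15
E (Black): min(14, 15, 8) = 8
I (White): max(10, 7, -20) = 10
J (White): max(-3, 5, 10) = 10
H (Black): min(10, 10, -18) = -18
Root (White): max(-18, 8, -18) = 8

8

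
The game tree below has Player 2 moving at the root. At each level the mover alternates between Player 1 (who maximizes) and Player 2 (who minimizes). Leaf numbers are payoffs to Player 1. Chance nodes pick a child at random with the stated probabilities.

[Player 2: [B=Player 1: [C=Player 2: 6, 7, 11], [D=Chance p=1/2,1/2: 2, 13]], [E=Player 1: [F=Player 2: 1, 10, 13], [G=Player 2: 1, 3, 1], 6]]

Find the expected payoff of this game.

C (Player 2): min(6, 7, 11) = 6
D (Chance): 1/2·2 + 1/2·13 = 7.5
B (Player 1): max(6, 7.5) = 7.5
F (Player 2): min(1, 10, 13) = 1
G (Player 2): min(1, 3, 1) = 1
E (Player 1): max(1, 1, 6) = 6
Root (Player 2): min(7.5, 6) = 6

6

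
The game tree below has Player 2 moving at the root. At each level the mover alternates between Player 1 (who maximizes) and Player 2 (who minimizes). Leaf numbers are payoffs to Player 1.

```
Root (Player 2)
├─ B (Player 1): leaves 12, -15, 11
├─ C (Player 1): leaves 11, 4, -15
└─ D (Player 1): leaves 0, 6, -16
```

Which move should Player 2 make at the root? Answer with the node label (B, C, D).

B (Player 1): max(12, -15, 11) = 12
C (Player 1): max(11, 4, -15) = 11
D (Player 1): max(0, 6, -16) = 6
Root (Player 2): min(12, 11, 6) = 6
Player 2 picks the child with the lowest value: D (value 6).

D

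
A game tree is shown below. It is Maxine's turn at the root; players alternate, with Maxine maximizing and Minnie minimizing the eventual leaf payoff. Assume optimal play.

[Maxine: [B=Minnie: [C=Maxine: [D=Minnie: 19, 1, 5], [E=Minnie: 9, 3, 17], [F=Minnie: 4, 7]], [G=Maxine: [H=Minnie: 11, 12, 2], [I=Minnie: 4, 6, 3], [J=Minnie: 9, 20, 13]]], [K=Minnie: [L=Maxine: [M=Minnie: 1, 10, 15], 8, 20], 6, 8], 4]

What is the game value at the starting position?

6

D (Minnie): min(19, 1, 5) = 1
E (Minnie): min(9, 3, 17) = 3
F (Minnie): min(4, 7) = 4
C (Maxine): max(1, 3, 4) = 4
H (Minnie): min(11, 12, 2) = 2
I (Minnie): min(4, 6, 3) = 3
J (Minnie): min(9, 20, 13) = 9
G (Maxine): max(2, 3, 9) = 9
B (Minnie): min(4, 9) = 4
M (Minnie): min(1, 10, 15) = 1
L (Maxine): max(1, 8, 20) = 20
K (Minnie): min(20, 6, 8) = 6
Root (Maxine): max(4, 6, 4) = 6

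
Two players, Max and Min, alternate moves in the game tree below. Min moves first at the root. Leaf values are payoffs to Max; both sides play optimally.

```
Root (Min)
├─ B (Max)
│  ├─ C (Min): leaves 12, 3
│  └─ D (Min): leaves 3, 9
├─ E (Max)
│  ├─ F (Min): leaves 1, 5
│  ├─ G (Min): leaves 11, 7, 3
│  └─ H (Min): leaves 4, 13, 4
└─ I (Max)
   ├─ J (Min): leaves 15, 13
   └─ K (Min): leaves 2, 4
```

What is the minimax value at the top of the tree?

3

C (Min): min(12, 3) = 3
D (Min): min(3, 9) = 3
B (Max): max(3, 3) = 3
F (Min): min(1, 5) = 1
G (Min): min(11, 7, 3) = 3
H (Min): min(4, 13, 4) = 4
E (Max): max(1, 3, 4) = 4
J (Min): min(15, 13) = 13
K (Min): min(2, 4) = 2
I (Max): max(13, 2) = 13
Root (Min): min(3, 4, 13) = 3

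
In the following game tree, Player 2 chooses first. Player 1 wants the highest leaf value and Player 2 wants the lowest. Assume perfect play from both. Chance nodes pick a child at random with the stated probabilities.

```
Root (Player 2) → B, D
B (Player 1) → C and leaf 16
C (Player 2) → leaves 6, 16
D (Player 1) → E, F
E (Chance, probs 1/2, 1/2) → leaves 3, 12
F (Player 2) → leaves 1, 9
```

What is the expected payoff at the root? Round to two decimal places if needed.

7.5

C (Player 2): min(6, 16) = 6
B (Player 1): max(6, 16) = 16
E (Chance): 1/2·3 + 1/2·12 = 7.5
F (Player 2): min(1, 9) = 1
D (Player 1): max(7.5, 1) = 7.5
Root (Player 2): min(16, 7.5) = 7.5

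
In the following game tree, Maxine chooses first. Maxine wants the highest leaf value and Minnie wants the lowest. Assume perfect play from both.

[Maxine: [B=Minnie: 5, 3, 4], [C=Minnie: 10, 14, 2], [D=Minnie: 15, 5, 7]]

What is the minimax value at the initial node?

B (Minnie): min(5, 3, 4) = 3
C (Minnie): min(10, 14, 2) = 2
D (Minnie): min(15, 5, 7) = 5
Root (Maxine): max(3, 2, 5) = 5

5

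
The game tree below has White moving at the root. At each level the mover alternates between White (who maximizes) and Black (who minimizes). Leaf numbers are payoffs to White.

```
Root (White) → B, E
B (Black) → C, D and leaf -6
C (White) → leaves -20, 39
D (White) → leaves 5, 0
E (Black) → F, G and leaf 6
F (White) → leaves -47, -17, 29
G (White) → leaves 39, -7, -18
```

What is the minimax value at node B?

-6

C: max(-20, 39) = 39
D: max(5, 0) = 5
B: min(39, 5, -6) = -6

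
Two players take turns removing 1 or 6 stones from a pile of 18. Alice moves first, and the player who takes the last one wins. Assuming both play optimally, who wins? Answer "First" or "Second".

i:   0  1  2  3  4  5  6  7  8  9 10 11 12 13 14 15 16 17 18
     L  W  L  W  L  W  W  L  W  L  W  L  W  W  L  W  L  W  L
Position 18 is L, so the second player wins.

Second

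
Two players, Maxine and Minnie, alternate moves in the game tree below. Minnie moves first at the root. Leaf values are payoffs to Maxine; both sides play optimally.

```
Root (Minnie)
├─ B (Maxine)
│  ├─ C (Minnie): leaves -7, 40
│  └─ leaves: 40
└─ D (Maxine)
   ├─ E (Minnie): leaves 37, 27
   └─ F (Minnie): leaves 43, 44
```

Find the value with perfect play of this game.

C (Minnie): min(-7, 40) = -7
B (Maxine): max(-7, 40) = 40
E (Minnie): min(37, 27) = 27
F (Minnie): min(43, 44) = 43
D (Maxine): max(27, 43) = 43
Root (Minnie): min(40, 43) = 40

40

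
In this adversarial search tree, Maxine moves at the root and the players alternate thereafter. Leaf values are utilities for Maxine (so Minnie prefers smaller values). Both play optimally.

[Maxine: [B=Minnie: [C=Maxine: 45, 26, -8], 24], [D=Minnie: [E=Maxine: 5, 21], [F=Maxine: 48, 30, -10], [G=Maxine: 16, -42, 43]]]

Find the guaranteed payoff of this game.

C (Maxine): max(45, 26, -8) = 45
B (Minnie): min(45, 24) = 24
E (Maxine): max(5, 21) = 21
F (Maxine): max(48, 30, -10) = 48
G (Maxine): max(16, -42, 43) = 43
D (Minnie): min(21, 48, 43) = 21
Root (Maxine): max(24, 21) = 24

24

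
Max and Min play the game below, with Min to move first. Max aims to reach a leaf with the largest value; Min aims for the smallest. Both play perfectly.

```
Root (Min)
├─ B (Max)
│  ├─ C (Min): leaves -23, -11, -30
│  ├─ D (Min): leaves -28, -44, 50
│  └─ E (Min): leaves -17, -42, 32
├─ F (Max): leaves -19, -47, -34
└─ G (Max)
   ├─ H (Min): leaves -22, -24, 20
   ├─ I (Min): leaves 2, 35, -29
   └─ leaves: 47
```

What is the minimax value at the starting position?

-30

C (Min): min(-23, -11, -30) = -30
D (Min): min(-28, -44, 50) = -44
E (Min): min(-17, -42, 32) = -42
B (Max): max(-30, -44, -42) = -30
F (Max): max(-19, -47, -34) = -19
H (Min): min(-22, -24, 20) = -24
I (Min): min(2, 35, -29) = -29
G (Max): max(-24, -29, 47) = 47
Root (Min): min(-30, -19, 47) = -30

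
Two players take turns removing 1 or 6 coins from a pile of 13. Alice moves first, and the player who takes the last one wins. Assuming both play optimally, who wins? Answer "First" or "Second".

W/L table (W = player to move can force a win):
i:   0  1  2  3  4  5  6  7  8  9 10 11 12 13
     L  W  L  W  L  W  W  L  W  L  W  L  W  W
Position 13 is W, so the first player wins.

First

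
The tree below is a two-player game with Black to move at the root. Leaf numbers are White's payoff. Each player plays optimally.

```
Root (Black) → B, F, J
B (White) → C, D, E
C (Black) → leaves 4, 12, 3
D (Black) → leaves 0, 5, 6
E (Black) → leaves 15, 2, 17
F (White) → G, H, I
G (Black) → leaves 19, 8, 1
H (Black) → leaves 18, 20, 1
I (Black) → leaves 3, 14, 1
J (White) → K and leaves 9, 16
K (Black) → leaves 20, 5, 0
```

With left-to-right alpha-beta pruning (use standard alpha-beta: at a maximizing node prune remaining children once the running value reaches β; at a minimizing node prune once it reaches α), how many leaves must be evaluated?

19

C [α=-∞,β=+∞]: v=3
D [α=3,β=+∞]: v=0 after child 1 ≤ α → α-cutoff, skip 2
E [α=3,β=+∞]: v=2 after child 2 ≤ α → α-cutoff, skip 1
B [α=-∞,β=+∞]: v=3
G [α=-∞,β=3]: v=1
H [α=1,β=3]: v=1
I [α=1,β=3]: v=1
F [α=-∞,β=3]: v=1
K [α=-∞,β=1]: v=0
J [α=-∞,β=1]: v=9 after child 2 ≥ β → β-cutoff, skip 1
Root [α=-∞,β=+∞]: v=1
Leaves evaluated: 19 of 23.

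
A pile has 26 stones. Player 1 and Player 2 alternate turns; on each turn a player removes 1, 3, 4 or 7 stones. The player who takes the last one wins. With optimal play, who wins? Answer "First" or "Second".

Second

Mark each pile size as W (mover wins) or L (mover loses):
i:   0  1  2  3  4  5  6  7  8  9 10 11 12 13 14 15 16 17 18 19 20 21 22 23 24 25 26
     L  W  L  W  W  W  W  W  L  W  L  W  W  W  W  W  L  W  L  W  W  W  W  W  L  W  L
Position 26 is L, so the second player wins.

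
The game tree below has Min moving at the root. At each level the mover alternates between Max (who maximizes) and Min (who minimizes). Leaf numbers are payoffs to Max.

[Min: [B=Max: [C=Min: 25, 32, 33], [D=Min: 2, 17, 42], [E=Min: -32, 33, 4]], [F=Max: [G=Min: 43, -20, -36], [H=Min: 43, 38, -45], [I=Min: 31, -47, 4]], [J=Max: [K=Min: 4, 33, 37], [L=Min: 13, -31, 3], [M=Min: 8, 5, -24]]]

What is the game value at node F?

-36

G: min(43, -20, -36) = -36
H: min(43, 38, -45) = -45
I: min(31, -47, 4) = -47
F: max(-36, -45, -47) = -36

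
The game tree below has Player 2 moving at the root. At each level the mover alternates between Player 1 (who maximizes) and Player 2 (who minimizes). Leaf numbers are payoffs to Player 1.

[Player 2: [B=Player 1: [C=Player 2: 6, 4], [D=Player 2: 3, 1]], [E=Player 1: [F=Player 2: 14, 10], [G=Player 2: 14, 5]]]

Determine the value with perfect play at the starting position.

4

C (Player 2): min(6, 4) = 4
D (Player 2): min(3, 1) = 1
B (Player 1): max(4, 1) = 4
F (Player 2): min(14, 10) = 10
G (Player 2): min(14, 5) = 5
E (Player 1): max(10, 5) = 10
Root (Player 2): min(4, 10) = 4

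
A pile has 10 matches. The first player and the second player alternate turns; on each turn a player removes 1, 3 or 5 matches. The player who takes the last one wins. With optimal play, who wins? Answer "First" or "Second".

Mark each pile size as W (mover wins) or L (mover loses):
i:   0  1  2  3  4  5  6  7  8  9 10
     L  W  L  W  L  W  L  W  L  W  L
Position 10 is L, so the second player wins.

Second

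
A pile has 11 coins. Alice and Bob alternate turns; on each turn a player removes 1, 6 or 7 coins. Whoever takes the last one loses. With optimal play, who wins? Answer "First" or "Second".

i:   0  1  2  3  4  5  6  7  8  9 10 11
     W  L  W  L  W  L  W  W  W  W  W  W
Position 11 is W, so the first player wins.

First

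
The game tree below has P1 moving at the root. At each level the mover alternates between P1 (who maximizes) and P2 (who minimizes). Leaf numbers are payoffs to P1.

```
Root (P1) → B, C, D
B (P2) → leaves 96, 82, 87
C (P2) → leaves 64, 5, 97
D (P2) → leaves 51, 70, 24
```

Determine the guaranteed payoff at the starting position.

82

B (P2): min(96, 82, 87) = 82
C (P2): min(64, 5, 97) = 5
D (P2): min(51, 70, 24) = 24
Root (P1): max(82, 5, 24) = 82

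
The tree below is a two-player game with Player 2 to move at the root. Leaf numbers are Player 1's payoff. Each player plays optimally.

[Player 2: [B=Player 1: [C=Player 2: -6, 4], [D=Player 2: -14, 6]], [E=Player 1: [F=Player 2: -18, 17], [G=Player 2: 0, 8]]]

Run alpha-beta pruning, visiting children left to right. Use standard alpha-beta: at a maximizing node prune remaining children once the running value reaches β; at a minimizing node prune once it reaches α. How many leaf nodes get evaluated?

7

C [α=-∞,β=+∞]: v=-6
D [α=-6,β=+∞]: v=-14 after child 1 ≤ α → α-cutoff, skip 1
B [α=-∞,β=+∞]: v=-6
F [α=-∞,β=-6]: v=-18
G [α=-18,β=-6]: v=0
E [α=-∞,β=-6]: v=0
Root [α=-∞,β=+∞]: v=-6
Leaves evaluated: 7 of 8.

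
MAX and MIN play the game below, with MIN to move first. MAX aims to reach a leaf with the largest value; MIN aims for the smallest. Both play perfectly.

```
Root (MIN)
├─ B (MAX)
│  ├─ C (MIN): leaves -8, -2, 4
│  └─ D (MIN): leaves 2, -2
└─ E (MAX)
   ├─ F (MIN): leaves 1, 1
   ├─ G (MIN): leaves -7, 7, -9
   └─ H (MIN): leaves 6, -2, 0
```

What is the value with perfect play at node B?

-2

C: min(-8, -2, 4) = -8
D: min(2, -2) = -2
B: max(-8, -2) = -2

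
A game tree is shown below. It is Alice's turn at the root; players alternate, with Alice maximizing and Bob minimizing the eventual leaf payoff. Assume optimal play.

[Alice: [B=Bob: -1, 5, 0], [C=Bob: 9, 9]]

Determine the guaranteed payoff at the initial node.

9

B (Bob): min(-1, 5, 0) = -1
C (Bob): min(9, 9) = 9
Root (Alice): max(-1, 9) = 9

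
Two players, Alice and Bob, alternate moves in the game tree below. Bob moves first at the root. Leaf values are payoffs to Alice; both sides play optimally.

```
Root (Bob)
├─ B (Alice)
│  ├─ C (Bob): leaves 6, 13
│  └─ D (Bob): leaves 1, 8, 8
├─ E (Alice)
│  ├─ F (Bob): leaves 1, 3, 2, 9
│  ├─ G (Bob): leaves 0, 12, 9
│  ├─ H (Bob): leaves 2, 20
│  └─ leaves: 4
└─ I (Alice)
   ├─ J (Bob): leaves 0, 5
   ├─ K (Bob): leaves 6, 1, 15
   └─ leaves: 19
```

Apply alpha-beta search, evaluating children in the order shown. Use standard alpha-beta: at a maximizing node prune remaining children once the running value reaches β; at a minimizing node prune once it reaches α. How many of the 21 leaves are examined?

17

C [α=-∞,β=+∞]: v=6
D [α=6,β=+∞]: v=1 after child 1 ≤ α → α-cutoff, skip 2
B [α=-∞,β=+∞]: v=6
F [α=-∞,β=6]: v=1
G [α=1,β=6]: v=0 after child 1 ≤ α → α-cutoff, skip 2
H [α=1,β=6]: v=2
E [α=-∞,β=6]: v=4
J [α=-∞,β=4]: v=0
K [α=0,β=4]: v=1
I [α=-∞,β=4]: v=19
Root [α=-∞,β=+∞]: v=4
Leaves evaluated: 17 of 21.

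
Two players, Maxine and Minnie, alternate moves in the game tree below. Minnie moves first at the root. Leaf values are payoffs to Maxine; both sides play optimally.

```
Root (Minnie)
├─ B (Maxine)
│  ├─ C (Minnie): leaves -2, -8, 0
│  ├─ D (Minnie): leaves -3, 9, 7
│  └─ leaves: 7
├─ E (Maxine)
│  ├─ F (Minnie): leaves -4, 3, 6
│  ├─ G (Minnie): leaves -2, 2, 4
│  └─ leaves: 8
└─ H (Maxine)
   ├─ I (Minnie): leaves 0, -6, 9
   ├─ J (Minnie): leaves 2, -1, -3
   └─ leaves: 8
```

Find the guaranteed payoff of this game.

C (Minnie): min(-2, -8, 0) = -8
D (Minnie): min(-3, 9, 7) = -3
B (Maxine): max(-8, -3, 7) = 7
F (Minnie): min(-4, 3, 6) = -4
G (Minnie): min(-2, 2, 4) = -2
E (Maxine): max(-4, -2, 8) = 8
I (Minnie): min(0, -6, 9) = -6
J (Minnie): min(2, -1, -3) = -3
H (Maxine): max(-6, -3, 8) = 8
Root (Minnie): min(7, 8, 8) = 7

7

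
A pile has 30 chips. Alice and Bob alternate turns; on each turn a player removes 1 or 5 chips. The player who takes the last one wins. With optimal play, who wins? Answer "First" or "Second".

Second

Mark each pile size as W (mover wins) or L (mover loses):
i:   0  1  2  3  4  5  6  7  8  9 10 11 12 13 14 15 16 17 18 19 20 21 22 23 24 25 26 27 28 29 30
     L  W  L  W  L  W  L  W  L  W  L  W  L  W  L  W  L  W  L  W  L  W  L  W  L  W  L  W  L  W  L
Position 30 is L, so the second player wins.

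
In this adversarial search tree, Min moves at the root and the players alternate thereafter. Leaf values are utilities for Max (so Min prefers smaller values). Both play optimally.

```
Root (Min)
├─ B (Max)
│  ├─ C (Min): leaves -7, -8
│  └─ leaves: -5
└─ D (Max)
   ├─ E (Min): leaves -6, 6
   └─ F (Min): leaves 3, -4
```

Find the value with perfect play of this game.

C (Min): min(-7, -8) = -8
B (Max): max(-8, -5) = -5
E (Min): min(-6, 6) = -6
F (Min): min(3, -4) = -4
D (Max): max(-6, -4) = -4
Root (Min): min(-5, -4) = -5

-5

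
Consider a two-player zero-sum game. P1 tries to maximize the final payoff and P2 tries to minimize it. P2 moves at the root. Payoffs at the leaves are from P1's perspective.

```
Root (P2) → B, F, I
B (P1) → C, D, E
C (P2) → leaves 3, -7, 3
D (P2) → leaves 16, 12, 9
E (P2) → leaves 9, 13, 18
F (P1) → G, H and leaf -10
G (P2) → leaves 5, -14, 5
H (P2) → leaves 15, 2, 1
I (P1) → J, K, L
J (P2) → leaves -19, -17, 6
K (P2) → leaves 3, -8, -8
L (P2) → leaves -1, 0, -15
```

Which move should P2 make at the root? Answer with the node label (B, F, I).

I

C (P2): min(3, -7, 3) = -7
D (P2): min(16, 12, 9) = 9
E (P2): min(9, 13, 18) = 9
B (P1): max(-7, 9, 9) = 9
G (P2): min(5, -14, 5) = -14
H (P2): min(15, 2, 1) = 1
F (P1): max(-14, 1, -10) = 1
J (P2): min(-19, -17, 6) = -19
K (P2): min(3, -8, -8) = -8
L (P2): min(-1, 0, -15) = -15
I (P1): max(-19, -8, -15) = -8
Root (P2): min(9, 1, -8) = -8
P2 picks the child with the lowest value: I (value -8).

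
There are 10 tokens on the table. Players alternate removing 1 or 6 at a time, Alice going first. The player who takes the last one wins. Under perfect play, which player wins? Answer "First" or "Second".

Compute winning (W) and losing (L) positions by backward induction:
i:   0  1  2  3  4  5  6  7  8  9 10
     L  W  L  W  L  W  W  L  W  L  W
Position 10 is W, so the first player wins.

First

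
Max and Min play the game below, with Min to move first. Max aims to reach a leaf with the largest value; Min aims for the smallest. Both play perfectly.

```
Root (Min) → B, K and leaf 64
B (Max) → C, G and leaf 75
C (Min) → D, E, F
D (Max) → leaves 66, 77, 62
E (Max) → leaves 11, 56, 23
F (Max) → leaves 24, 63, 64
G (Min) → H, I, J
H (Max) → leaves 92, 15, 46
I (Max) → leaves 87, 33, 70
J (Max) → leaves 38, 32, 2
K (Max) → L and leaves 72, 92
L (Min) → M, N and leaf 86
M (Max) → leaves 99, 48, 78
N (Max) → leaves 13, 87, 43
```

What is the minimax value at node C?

D: max(66, 77, 62) = 77
E: max(11, 56, 23) = 56
F: max(24, 63, 64) = 64
C: min(77, 56, 64) = 56

56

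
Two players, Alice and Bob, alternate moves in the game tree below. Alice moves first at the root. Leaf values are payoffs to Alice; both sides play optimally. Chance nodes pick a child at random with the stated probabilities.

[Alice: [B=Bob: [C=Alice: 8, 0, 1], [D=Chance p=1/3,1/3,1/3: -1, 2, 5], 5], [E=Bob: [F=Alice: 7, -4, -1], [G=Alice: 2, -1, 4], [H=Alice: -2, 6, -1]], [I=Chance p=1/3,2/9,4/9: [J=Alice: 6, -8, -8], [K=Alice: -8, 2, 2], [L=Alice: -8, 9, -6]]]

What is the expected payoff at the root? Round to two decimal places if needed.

C (Alice): max(8, 0, 1) = 8
D (Chance): 1/3·-1 + 1/3·2 + 1/3·5 = 2
B (Bob): min(8, 2, 5) = 2
F (Alice): max(7, -4, -1) = 7
G (Alice): max(2, -1, 4) = 4
H (Alice): max(-2, 6, -1) = 6
E (Bob): min(7, 4, 6) = 4
J (Alice): max(6, -8, -8) = 6
K (Alice): max(-8, 2, 2) = 2
L (Alice): max(-8, 9, -6) = 9
I (Chance): 1/3·6 + 2/9·2 + 4/9·9 = 6.44
Root (Alice): max(2, 4, 6.44) = 6.44

6.44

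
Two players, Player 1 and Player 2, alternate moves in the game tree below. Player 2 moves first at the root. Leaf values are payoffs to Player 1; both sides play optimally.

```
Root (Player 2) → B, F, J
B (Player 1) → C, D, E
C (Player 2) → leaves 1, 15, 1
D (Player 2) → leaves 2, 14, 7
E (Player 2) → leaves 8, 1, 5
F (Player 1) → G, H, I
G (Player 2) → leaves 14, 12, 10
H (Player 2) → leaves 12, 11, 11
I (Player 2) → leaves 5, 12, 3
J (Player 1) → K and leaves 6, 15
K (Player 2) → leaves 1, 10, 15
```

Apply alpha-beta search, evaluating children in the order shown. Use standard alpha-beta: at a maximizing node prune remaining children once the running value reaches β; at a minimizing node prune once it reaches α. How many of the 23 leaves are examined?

C [α=-∞,β=+∞]: v=1
D [α=1,β=+∞]: v=2
E [α=2,β=+∞]: v=1 after child 2 ≤ α → α-cutoff, skip 1
B [α=-∞,β=+∞]: v=2
G [α=-∞,β=2]: v=10
F [α=-∞,β=2]: v=10 after child 1 ≥ β → β-cutoff, skip 2
K [α=-∞,β=2]: v=1
J [α=-∞,β=2]: v=6 after child 2 ≥ β → β-cutoff, skip 1
Root [α=-∞,β=+∞]: v=2
Leaves evaluated: 15 of 23.

15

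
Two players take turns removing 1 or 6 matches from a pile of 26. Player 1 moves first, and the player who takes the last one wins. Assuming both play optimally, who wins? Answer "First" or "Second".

W/L table (W = player to move can force a win):
i:   0  1  2  3  4  5  6  7  8  9 10 11 12 13 14 15 16 17 18 19 20 21 22 23 24 25 26
     L  W  L  W  L  W  W  L  W  L  W  L  W  W  L  W  L  W  L  W  W  L  W  L  W  L  W
Position 26 is W, so the first player wins.

First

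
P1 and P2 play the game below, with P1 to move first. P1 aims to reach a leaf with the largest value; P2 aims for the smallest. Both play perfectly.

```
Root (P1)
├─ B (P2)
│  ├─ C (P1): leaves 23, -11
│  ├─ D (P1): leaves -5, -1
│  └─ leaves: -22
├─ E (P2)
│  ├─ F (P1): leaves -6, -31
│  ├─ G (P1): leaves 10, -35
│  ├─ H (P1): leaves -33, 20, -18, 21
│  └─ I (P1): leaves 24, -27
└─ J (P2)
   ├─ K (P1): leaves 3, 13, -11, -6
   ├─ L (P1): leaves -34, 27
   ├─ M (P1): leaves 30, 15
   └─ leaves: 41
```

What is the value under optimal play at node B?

-22

C: max(23, -11) = 23
D: max(-5, -1) = -1
B: min(23, -1, -22) = -22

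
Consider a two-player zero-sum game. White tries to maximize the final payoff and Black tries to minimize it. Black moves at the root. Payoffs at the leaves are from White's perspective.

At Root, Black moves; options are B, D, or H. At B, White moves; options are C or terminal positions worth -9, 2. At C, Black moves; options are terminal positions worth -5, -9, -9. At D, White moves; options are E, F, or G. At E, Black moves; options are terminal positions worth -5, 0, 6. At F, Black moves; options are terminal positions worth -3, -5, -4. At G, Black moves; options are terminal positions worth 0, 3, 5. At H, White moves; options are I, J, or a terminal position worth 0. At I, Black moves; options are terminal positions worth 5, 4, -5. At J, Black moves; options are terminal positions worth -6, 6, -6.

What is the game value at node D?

E: min(-5, 0, 6) = -5
F: min(-3, -5, -4) = -5
G: min(0, 3, 5) = 0
D: max(-5, -5, 0) = 0

0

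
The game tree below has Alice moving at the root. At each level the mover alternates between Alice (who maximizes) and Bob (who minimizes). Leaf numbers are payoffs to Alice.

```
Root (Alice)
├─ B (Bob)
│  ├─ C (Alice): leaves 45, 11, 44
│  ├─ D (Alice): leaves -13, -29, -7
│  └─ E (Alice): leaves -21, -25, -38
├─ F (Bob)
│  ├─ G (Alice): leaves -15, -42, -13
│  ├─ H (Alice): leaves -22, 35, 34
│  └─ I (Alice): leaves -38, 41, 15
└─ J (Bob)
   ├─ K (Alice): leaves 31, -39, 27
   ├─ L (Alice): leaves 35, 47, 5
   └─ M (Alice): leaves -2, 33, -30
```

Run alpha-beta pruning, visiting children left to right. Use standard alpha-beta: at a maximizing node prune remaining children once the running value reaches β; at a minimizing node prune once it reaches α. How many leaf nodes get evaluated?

22

C [α=-∞,β=+∞]: v=45
D [α=-∞,β=45]: v=-7
E [α=-∞,β=-7]: v=-21
B [α=-∞,β=+∞]: v=-21
G [α=-21,β=+∞]: v=-13
H [α=-21,β=-13]: v=35 after child 2 ≥ β → β-cutoff, skip 1
I [α=-21,β=-13]: v=41 after child 2 ≥ β → β-cutoff, skip 1
F [α=-21,β=+∞]: v=-13
K [α=-13,β=+∞]: v=31
L [α=-13,β=31]: v=35 after child 1 ≥ β → β-cutoff, skip 2
M [α=-13,β=31]: v=33 after child 2 ≥ β → β-cutoff, skip 1
J [α=-13,β=+∞]: v=31
Root [α=-∞,β=+∞]: v=31
Leaves evaluated: 22 of 27.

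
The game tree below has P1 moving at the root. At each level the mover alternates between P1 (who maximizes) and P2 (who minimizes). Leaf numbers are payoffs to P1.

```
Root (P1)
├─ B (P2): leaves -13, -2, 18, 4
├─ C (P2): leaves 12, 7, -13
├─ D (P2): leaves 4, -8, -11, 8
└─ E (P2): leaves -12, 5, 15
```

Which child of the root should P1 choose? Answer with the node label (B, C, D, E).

B (P2): min(-13, -2, 18, 4) = -13
C (P2): min(12, 7, -13) = -13
D (P2): min(4, -8, -11, 8) = -11
E (P2): min(-12, 5, 15) = -12
Root (P1): max(-13, -13, -11, -12) = -11
P1 picks the child with the highest value: D (value -11).

D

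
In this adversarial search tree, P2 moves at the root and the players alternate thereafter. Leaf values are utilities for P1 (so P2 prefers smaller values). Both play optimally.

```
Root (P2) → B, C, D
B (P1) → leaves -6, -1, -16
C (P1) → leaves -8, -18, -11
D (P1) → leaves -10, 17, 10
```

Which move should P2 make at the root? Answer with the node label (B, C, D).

B (P1): max(-6, -1, -16) = -1
C (P1): max(-8, -18, -11) = -8
D (P1): max(-10, 17, 10) = 17
Root (P2): min(-1, -8, 17) = -8
P2 picks the child with the lowest value: C (value -8).

C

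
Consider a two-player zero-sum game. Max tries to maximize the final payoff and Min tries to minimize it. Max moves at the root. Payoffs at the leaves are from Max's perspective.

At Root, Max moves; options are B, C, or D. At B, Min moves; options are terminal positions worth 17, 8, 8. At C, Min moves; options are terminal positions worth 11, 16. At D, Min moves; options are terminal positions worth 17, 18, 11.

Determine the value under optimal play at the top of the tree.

11

B (Min): min(17, 8, 8) = 8
C (Min): min(11, 16) = 11
D (Min): min(17, 18, 11) = 11
Root (Max): max(8, 11, 11) = 11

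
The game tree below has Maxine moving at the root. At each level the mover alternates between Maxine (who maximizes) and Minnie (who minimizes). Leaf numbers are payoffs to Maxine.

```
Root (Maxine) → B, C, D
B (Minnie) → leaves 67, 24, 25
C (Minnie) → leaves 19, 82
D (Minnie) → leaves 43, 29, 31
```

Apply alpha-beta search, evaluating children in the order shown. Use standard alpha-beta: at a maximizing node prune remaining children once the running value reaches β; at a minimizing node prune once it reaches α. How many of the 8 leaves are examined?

7

B [α=-∞,β=+∞]: v=24
C [α=24,β=+∞]: v=19 after child 1 ≤ α → α-cutoff, skip 1
D [α=24,β=+∞]: v=29
Root [α=-∞,β=+∞]: v=29
Leaves evaluated: 7 of 8.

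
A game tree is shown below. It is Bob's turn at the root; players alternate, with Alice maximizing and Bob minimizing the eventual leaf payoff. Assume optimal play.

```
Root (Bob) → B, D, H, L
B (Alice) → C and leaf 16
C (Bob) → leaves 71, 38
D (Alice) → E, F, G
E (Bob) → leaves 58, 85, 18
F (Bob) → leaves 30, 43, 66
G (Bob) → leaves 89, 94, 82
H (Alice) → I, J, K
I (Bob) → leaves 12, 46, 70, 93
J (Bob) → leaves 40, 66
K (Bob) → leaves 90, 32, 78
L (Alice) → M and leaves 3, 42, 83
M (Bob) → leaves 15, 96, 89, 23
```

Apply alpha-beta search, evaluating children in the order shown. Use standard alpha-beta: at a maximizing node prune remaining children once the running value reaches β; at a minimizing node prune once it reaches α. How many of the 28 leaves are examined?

24

C [α=-∞,β=+∞]: v=38
B [α=-∞,β=+∞]: v=38
E [α=-∞,β=38]: v=18
F [α=18,β=38]: v=30
G [α=30,β=38]: v=82
D [α=-∞,β=38]: v=82
I [α=-∞,β=38]: v=12
J [α=12,β=38]: v=40
H [α=-∞,β=38]: v=40 after child 2 ≥ β → β-cutoff, skip 1
M [α=-∞,β=38]: v=15
L [α=-∞,β=38]: v=42 after child 3 ≥ β → β-cutoff, skip 1
Root [α=-∞,β=+∞]: v=38
Leaves evaluated: 24 of 28.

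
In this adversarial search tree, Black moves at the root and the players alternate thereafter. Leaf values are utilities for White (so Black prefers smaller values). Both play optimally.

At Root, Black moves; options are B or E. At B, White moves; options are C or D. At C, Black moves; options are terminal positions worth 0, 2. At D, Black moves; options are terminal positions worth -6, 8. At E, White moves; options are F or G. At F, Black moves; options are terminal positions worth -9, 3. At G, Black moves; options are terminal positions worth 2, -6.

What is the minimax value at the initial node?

-6

C (Black): min(0, 2) = 0
D (Black): min(-6, 8) = -6
B (White): max(0, -6) = 0
F (Black): min(-9, 3) = -9
G (Black): min(2, -6) = -6
E (White): max(-9, -6) = -6
Root (Black): min(0, -6) = -6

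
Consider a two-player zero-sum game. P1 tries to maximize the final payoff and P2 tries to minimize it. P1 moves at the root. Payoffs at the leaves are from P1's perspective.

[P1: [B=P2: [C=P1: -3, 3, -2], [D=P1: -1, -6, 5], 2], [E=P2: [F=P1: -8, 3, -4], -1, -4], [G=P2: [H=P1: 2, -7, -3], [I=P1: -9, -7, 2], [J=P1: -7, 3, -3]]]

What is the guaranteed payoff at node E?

F: max(-8, 3, -4) = 3
E: min(3, -1, -4) = -4

-4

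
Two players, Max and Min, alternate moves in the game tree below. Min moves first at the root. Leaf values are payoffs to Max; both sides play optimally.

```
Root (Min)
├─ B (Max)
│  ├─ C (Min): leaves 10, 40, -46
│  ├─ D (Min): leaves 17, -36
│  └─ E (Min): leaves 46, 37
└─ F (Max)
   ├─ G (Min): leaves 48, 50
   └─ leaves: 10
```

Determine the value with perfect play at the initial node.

37

C (Min): min(10, 40, -46) = -46
D (Min): min(17, -36) = -36
E (Min): min(46, 37) = 37
B (Max): max(-46, -36, 37) = 37
G (Min): min(48, 50) = 48
F (Max): max(48, 10) = 48
Root (Min): min(37, 48) = 37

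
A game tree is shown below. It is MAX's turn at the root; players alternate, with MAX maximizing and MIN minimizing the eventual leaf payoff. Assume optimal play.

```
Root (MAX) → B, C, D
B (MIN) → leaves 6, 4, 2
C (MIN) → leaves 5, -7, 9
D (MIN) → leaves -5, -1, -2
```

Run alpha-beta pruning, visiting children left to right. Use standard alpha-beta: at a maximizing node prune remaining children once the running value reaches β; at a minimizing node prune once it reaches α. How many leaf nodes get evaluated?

6

B [α=-∞,β=+∞]: v=2
C [α=2,β=+∞]: v=-7 after child 2 ≤ α → α-cutoff, skip 1
D [α=2,β=+∞]: v=-5 after child 1 ≤ α → α-cutoff, skip 2
Root [α=-∞,β=+∞]: v=2
Leaves evaluated: 6 of 9.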